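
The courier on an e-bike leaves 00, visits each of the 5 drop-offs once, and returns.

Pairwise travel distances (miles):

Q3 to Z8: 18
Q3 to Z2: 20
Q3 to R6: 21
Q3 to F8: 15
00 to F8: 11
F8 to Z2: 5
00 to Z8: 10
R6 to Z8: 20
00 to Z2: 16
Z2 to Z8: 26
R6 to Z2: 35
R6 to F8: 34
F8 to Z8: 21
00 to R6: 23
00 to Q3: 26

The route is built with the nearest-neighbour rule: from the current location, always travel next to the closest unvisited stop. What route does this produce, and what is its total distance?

Nearest-neighbour total = 106 miles; route 00 → Z8 → Q3 → F8 → Z2 → R6 → 00.

At 00 the remaining stops are Z8 10, F8 11, Z2 16, R6 23, Q3 26; go to Z8.
At Z8 the remaining stops are Q3 18, R6 20, F8 21, Z2 26; go to Q3.
At Q3 the remaining stops are F8 15, Z2 20, R6 21; go to F8.
At F8 the remaining stops are Z2 5, R6 34; go to Z2.
At Z2 the remaining stops are R6 35; go to R6.
Return R6→00: 23.
Total = 10 + 18 + 15 + 5 + 35 + 23 = 106.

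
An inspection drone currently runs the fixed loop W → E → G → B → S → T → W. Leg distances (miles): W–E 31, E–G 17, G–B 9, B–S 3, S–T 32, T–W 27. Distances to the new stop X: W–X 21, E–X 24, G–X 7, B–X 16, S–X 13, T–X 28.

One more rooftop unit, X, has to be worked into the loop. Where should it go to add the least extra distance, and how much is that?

Adding 9 miles by placing X on the S–T leg.

Insertion cost between consecutive stops i–j is d(i,X) + d(X,j) − d(i,j):
  between W and E: 21 + 24 − 31 = 14
  between E and G: 24 + 7 − 17 = 14
  between G and B: 7 + 16 − 9 = 14
  between B and S: 16 + 13 − 3 = 26
  between S and T: 13 + 28 − 32 = 9
  between T and W: 28 + 21 − 27 = 22
Cheapest insertion is between S and T, adding 9.
New total = 119 + 9 = 128.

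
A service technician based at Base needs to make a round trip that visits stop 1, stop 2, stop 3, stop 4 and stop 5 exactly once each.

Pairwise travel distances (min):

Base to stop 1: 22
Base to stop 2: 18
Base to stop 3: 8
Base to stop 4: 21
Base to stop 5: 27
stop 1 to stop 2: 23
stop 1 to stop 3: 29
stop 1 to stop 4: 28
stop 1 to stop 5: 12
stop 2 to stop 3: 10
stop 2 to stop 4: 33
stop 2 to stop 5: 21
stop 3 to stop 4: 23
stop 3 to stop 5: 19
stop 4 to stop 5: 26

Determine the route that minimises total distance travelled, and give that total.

Shortest round trip = 100 min.

With 5 stops there are 5!/2 = 60 distinct round trips (a route and its reverse cost the same).
Base → stop 1 → stop 2 → stop 3 → stop 4 → stop 5 → Base: 22+23+10+23+26+27 = 131
Base → stop 1 → stop 2 → stop 3 → stop 5 → stop 4 → Base: 22+23+10+19+26+21 = 121
Base → stop 1 → stop 2 → stop 4 → stop 3 → stop 5 → Base: 22+23+33+23+19+27 = 147
Base → stop 1 → stop 2 → stop 4 → stop 5 → stop 3 → Base: 22+23+33+26+19+8 = 131
Base → stop 1 → stop 2 → stop 5 → stop 3 → stop 4 → Base: 22+23+21+19+23+21 = 129
Base → stop 1 → stop 2 → stop 5 → stop 4 → stop 3 → Base: 22+23+21+26+23+8 = 123
Base → stop 1 → stop 3 → stop 2 → stop 4 → stop 5 → Base: 22+29+10+33+26+27 = 147
Base → stop 1 → stop 3 → stop 2 → stop 5 → stop 4 → Base: 22+29+10+21+26+21 = 129
Base → stop 1 → stop 3 → stop 4 → stop 2 → stop 5 → Base: 22+29+23+33+21+27 = 155
Base → stop 1 → stop 3 → stop 4 → stop 5 → stop 2 → Base: 22+29+23+26+21+18 = 139
Base → stop 1 → stop 3 → stop 5 → stop 2 → stop 4 → Base: 22+29+19+21+33+21 = 145
Base → stop 1 → stop 3 → stop 5 → stop 4 → stop 2 → Base: 22+29+19+26+33+18 = 147
Base → stop 1 → stop 4 → stop 2 → stop 3 → stop 5 → Base: 22+28+33+10+19+27 = 139
Base → stop 1 → stop 4 → stop 2 → stop 5 → stop 3 → Base: 22+28+33+21+19+8 = 131
… (46 more)
Base → stop 3 → stop 2 → stop 1 → stop 5 → stop 4 → Base: 8+10+23+12+26+21 = 100  ← best
The minimum is 100.
One optimal route: Base → stop 3 → stop 2 → stop 1 → stop 5 → stop 4 → Base (or its reverse).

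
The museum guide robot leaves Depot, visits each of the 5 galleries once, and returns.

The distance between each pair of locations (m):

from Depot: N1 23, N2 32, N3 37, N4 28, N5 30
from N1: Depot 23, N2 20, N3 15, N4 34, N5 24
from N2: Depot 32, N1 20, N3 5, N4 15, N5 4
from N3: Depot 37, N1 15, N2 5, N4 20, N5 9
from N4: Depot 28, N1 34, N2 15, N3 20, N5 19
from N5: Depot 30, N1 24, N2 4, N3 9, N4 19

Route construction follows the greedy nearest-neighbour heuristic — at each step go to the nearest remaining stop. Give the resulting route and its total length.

At Depot the remaining stops are N1 23, N4 28, N5 30, N2 32, N3 37; go to N1.
At N1 the remaining stops are N3 15, N2 20, N5 24, N4 34; go to N3.
At N3 the remaining stops are N2 5, N5 9, N4 20; go to N2.
At N2 the remaining stops are N5 4, N4 15; go to N5.
At N5 the remaining stops are N4 19; go to N4.
Return N4→Depot: 28.
Total = 23 + 15 + 5 + 4 + 19 + 28 = 94.

94 m along Depot → N1 → N3 → N2 → N5 → N4 → Depot.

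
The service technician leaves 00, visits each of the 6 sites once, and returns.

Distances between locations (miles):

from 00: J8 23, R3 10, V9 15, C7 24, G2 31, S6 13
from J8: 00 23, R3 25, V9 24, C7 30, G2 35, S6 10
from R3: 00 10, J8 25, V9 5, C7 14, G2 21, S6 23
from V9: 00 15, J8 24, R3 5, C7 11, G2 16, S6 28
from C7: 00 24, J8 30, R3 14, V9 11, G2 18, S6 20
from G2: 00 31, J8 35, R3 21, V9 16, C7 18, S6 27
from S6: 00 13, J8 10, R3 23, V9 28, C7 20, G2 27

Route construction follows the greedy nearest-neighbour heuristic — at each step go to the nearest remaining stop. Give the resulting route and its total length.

At 00 the remaining stops are R3 10, S6 13, V9 15, J8 23, C7 24, G2 31; go to R3.
At R3 the remaining stops are V9 5, C7 14, G2 21, S6 23, J8 25; go to V9.
At V9 the remaining stops are C7 11, G2 16, J8 24, S6 28; go to C7.
At C7 the remaining stops are G2 18, S6 20, J8 30; go to G2.
At G2 the remaining stops are S6 27, J8 35; go to S6.
At S6 the remaining stops are J8 10; go to J8.
Return J8→00: 23.
Total = 10 + 5 + 11 + 18 + 27 + 10 + 23 = 104.

104 miles along 00 → R3 → V9 → C7 → G2 → S6 → J8 → 00.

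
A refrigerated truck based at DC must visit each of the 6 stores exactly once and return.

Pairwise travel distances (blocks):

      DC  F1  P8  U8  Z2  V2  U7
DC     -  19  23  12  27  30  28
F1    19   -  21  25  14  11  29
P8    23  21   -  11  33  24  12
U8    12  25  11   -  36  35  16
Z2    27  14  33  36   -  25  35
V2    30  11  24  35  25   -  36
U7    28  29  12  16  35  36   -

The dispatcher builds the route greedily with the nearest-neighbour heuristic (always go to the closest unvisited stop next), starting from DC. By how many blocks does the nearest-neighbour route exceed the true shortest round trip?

Excess over optimum: 11 blocks.

From DC: U8=12, F1=19, P8=23, Z2=27, U7=28, V2=30 → choose U8 (12).
From U8: P8=11, U7=16, F1=25, V2=35, Z2=36 → choose P8 (11).
From P8: U7=12, F1=21, V2=24, Z2=33 → choose U7 (12).
From U7: F1=29, Z2=35, V2=36 → choose F1 (29).
From F1: V2=11, Z2=14 → choose V2 (11).
From V2: Z2=25 → choose Z2 (25).
NN route DC → U8 → P8 → U7 → F1 → V2 → Z2 → DC costs 127.
Optimal: DC → U8 → U7 → P8 → V2 → F1 → Z2 → DC costs 116 (by enumerating all 360 distinct tours).
Excess = 127 − 116 = 11.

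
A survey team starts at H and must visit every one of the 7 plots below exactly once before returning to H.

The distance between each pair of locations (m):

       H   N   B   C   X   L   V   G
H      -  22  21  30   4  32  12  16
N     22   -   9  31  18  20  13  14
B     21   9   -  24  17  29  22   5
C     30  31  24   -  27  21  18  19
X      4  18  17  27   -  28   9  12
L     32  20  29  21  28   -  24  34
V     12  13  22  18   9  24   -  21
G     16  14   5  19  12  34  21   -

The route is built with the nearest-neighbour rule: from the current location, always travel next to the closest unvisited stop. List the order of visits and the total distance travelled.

Total distance 112 m via the nearest-neighbour route H → X → V → N → B → G → C → L → H.

At H the remaining stops are X 4, V 12, G 16, B 21, N 22, C 30, L 32; go to X.
At X the remaining stops are V 9, G 12, B 17, N 18, C 27, L 28; go to V.
At V the remaining stops are N 13, C 18, G 21, B 22, L 24; go to N.
At N the remaining stops are B 9, G 14, L 20, C 31; go to B.
At B the remaining stops are G 5, C 24, L 29; go to G.
At G the remaining stops are C 19, L 34; go to C.
At C the remaining stops are L 21; go to L.
Return L→H: 32.
Total = 4 + 9 + 13 + 9 + 5 + 19 + 21 + 32 = 112.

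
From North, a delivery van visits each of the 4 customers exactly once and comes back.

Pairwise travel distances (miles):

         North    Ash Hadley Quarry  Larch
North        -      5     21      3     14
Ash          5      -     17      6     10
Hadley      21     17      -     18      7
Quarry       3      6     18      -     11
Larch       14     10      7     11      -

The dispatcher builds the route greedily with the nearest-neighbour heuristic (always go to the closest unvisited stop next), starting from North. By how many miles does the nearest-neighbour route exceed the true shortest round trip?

4 miles longer than the optimal tour.

North: Quarry=3, Ash=5, Larch=14, Hadley=21 ⇒ Quarry
Quarry: Ash=6, Larch=11, Hadley=18 ⇒ Ash
Ash: Larch=10, Hadley=17 ⇒ Larch
Larch: Hadley=7 ⇒ Hadley
NN route North → Quarry → Ash → Larch → Hadley → North costs 47.
Optimal: North → Ash → Hadley → Larch → Quarry → North costs 43 (by enumerating all 12 distinct tours).
Excess = 47 − 43 = 4.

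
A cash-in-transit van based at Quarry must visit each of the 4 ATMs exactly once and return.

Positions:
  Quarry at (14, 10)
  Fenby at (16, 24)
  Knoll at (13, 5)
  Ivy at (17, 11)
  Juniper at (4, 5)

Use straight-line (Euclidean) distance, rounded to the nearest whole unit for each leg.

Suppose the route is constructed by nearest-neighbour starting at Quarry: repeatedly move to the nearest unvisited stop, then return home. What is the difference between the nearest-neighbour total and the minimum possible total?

Excess over optimum: 3.

Quarry: Ivy=3, Knoll=5, Juniper=11, Fenby=14 ⇒ Ivy
Ivy: Knoll=7, Fenby=13, Juniper=14 ⇒ Knoll
Knoll: Juniper=9, Fenby=19 ⇒ Juniper
Juniper: Fenby=22 ⇒ Fenby
NN route Quarry → Ivy → Knoll → Juniper → Fenby → Quarry costs 55.
Optimal: Quarry → Knoll → Juniper → Fenby → Ivy → Quarry costs 52 (by enumerating all 12 distinct tours).
Excess = 55 − 52 = 3.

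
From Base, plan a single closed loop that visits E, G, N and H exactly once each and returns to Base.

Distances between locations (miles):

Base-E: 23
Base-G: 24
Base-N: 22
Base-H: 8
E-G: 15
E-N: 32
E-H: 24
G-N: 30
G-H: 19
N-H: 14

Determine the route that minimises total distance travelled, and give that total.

90 miles — the shortest possible round trip.

There are 12 distinct closed tours to check (reversals are equivalent).
Base → E → G → N → H → Base: 23+15+30+14+8 = 90
Base → E → G → H → N → Base: 23+15+19+14+22 = 93
Base → E → N → G → H → Base: 23+32+30+19+8 = 112
Base → E → N → H → G → Base: 23+32+14+19+24 = 112
Base → E → H → G → N → Base: 23+24+19+30+22 = 118
Base → E → H → N → G → Base: 23+24+14+30+24 = 115
Base → G → E → N → H → Base: 24+15+32+14+8 = 93
Base → G → E → H → N → Base: 24+15+24+14+22 = 99
Base → G → N → E → H → Base: 24+30+32+24+8 = 118
Base → G → H → E → N → Base: 24+19+24+32+22 = 121
Base → N → E → G → H → Base: 22+32+15+19+8 = 96
Base → N → G → E → H → Base: 22+30+15+24+8 = 99
The minimum is 90.
One optimal route: Base → E → G → N → H → Base (or its reverse).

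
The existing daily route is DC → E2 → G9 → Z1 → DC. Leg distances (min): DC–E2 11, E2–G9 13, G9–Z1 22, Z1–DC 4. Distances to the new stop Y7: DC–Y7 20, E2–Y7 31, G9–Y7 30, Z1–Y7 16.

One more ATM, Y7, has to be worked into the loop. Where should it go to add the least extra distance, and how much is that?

Insertion cost between consecutive stops i–j is d(i,Y7) + d(Y7,j) − d(i,j):
  between DC and E2: 20 + 31 − 11 = 40
  between E2 and G9: 31 + 30 − 13 = 48
  between G9 and Z1: 30 + 16 − 22 = 24
  between Z1 and DC: 16 + 20 − 4 = 32
Cheapest insertion is between G9 and Z1, adding 24.
New total = 50 + 24 = 74.

+24 min — insert Y7 between G9 and Z1.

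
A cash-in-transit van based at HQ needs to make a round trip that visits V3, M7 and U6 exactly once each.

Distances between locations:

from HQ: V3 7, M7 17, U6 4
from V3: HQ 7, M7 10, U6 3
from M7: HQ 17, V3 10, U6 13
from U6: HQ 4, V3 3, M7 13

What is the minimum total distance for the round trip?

Minimum total distance: 34.

HQ - V3 - M7 - U6 - HQ: 7+10+13+4 = 34
HQ - V3 - U6 - M7 - HQ: 7+3+13+17 = 40
HQ - M7 - V3 - U6 - HQ: 17+10+3+4 = 34
The minimum is 34.
One optimal route: HQ → V3 → M7 → U6 → HQ (or its reverse).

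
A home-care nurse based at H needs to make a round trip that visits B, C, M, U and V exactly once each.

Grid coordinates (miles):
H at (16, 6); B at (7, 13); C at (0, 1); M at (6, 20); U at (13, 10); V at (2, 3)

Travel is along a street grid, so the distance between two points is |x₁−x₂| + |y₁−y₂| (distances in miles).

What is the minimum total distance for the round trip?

70 miles — the shortest possible round trip.

There are 60 distinct closed tours to check (reversals are equivalent).
H→B→C→M→U→V→H: 16+19+25+17+18+17 = 112
H→B→C→M→V→U→H: 16+19+25+21+18+7 = 106
H→B→C→U→M→V→H: 16+19+22+17+21+17 = 112
H→B→C→U→V→M→H: 16+19+22+18+21+24 = 120
H→B→C→V→M→U→H: 16+19+4+21+17+7 = 84
H→B→C→V→U→M→H: 16+19+4+18+17+24 = 98
H→B→M→C→U→V→H: 16+8+25+22+18+17 = 106
H→B→M→C→V→U→H: 16+8+25+4+18+7 = 78
H→B→M→U→C→V→H: 16+8+17+22+4+17 = 84
H→B→M→U→V→C→H: 16+8+17+18+4+21 = 84
H→B→M→V→C→U→H: 16+8+21+4+22+7 = 78
H→B→M→V→U→C→H: 16+8+21+18+22+21 = 106
H→B→U→C→M→V→H: 16+9+22+25+21+17 = 110
H→B→U→C→V→M→H: 16+9+22+4+21+24 = 96
… (46 more)
H→C→V→M→B→U→H: 21+4+21+8+9+7 = 70  ← best
The minimum is 70.
One optimal route: H → C → V → M → B → U → H (or its reverse).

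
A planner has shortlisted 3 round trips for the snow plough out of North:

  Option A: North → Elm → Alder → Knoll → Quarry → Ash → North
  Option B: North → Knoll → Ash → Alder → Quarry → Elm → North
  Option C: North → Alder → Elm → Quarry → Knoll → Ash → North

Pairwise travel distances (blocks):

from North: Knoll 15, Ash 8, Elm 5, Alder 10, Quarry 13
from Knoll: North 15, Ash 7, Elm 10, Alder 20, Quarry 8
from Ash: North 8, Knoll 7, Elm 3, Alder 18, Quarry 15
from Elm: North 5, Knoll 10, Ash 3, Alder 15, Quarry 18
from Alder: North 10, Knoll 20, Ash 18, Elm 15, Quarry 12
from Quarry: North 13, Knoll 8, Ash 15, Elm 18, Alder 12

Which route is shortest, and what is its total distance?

Option A: 5 + 15 + 20 + 8 + 15 + 8 = 71
Option B: 15 + 7 + 18 + 12 + 18 + 5 = 75
Option C: 10 + 15 + 18 + 8 + 7 + 8 = 66

Shortest is Option C, total 66 blocks.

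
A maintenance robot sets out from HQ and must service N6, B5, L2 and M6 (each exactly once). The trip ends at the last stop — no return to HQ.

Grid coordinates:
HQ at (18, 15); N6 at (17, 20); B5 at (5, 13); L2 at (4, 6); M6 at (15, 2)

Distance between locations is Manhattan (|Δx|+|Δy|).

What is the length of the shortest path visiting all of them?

48 — the minimum one-way total.

There are 4! = 24 possible orderings.
HQ - N6 - B5 - L2 - M6: 6+19+8+15 = 48
HQ - N6 - B5 - M6 - L2: 6+19+21+15 = 61
HQ - N6 - L2 - B5 - M6: 6+27+8+21 = 62
HQ - N6 - L2 - M6 - B5: 6+27+15+21 = 69
HQ - N6 - M6 - B5 - L2: 6+20+21+8 = 55
HQ - N6 - M6 - L2 - B5: 6+20+15+8 = 49
HQ - B5 - N6 - L2 - M6: 15+19+27+15 = 76
HQ - B5 - N6 - M6 - L2: 15+19+20+15 = 69
HQ - B5 - L2 - N6 - M6: 15+8+27+20 = 70
HQ - B5 - L2 - M6 - N6: 15+8+15+20 = 58
HQ - B5 - M6 - N6 - L2: 15+21+20+27 = 83
HQ - B5 - M6 - L2 - N6: 15+21+15+27 = 78
HQ - L2 - N6 - B5 - M6: 23+27+19+21 = 90
HQ - L2 - N6 - M6 - B5: 23+27+20+21 = 91
… (10 more)
The minimum is 48.
One shortest path: HQ → N6 → B5 → L2 → M6.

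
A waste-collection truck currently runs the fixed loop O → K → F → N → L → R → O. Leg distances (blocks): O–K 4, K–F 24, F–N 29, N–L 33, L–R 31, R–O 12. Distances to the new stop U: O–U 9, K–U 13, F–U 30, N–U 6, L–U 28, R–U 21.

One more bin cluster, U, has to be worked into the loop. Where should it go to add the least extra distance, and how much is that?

+1 blocks — insert U between N and L.

Insertion cost between consecutive stops i–j is d(i,U) + d(U,j) − d(i,j):
  between O and K: 9 + 13 − 4 = 18
  between K and F: 13 + 30 − 24 = 19
  between F and N: 30 + 6 − 29 = 7
  between N and L: 6 + 28 − 33 = 1
  between L and R: 28 + 21 − 31 = 18
  between R and O: 21 + 9 − 12 = 18
Cheapest insertion is between N and L, adding 1.
New total = 133 + 1 = 134.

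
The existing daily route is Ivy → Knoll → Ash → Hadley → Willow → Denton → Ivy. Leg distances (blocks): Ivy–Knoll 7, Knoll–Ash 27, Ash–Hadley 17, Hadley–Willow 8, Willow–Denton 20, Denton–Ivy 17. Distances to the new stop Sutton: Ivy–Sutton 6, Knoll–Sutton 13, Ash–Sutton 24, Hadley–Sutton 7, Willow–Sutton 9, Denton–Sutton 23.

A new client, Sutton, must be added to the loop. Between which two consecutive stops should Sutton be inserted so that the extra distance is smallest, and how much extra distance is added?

Insertion cost between consecutive stops i–j is d(i,Sutton) + d(Sutton,j) − d(i,j):
  between Ivy and Knoll: 6 + 13 − 7 = 12
  between Knoll and Ash: 13 + 24 − 27 = 10
  between Ash and Hadley: 24 + 7 − 17 = 14
  between Hadley and Willow: 7 + 9 − 8 = 8
  between Willow and Denton: 9 + 23 − 20 = 12
  between Denton and Ivy: 23 + 6 − 17 = 12
Cheapest insertion is between Hadley and Willow, adding 8.
New total = 96 + 8 = 104.

Minimum extra distance: 8 blocks, inserting Sutton between Hadley and Willow.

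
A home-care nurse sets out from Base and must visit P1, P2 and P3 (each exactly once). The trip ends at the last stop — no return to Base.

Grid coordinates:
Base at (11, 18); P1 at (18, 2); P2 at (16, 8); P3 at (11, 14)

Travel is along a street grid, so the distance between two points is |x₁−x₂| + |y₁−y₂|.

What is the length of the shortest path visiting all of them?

There are 3! = 6 possible orderings.
Base - P1 - P2 - P3: 23+8+11 = 42
Base - P1 - P3 - P2: 23+19+11 = 53
Base - P2 - P1 - P3: 15+8+19 = 42
Base - P2 - P3 - P1: 15+11+19 = 45
Base - P3 - P1 - P2: 4+19+8 = 31
Base - P3 - P2 - P1: 4+11+8 = 23
The minimum is 23.
One shortest path: Base → P3 → P2 → P1.

Shortest open route: 23.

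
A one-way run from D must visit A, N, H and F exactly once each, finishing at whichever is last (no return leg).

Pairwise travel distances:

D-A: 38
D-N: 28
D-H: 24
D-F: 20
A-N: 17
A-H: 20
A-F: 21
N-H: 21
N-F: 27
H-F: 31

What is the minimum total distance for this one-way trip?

79 — the minimum one-way total.

There are 4! = 24 possible orderings.
D→A→N→H→F: 38+17+21+31 = 107
D→A→N→F→H: 38+17+27+31 = 113
D→A→H→N→F: 38+20+21+27 = 106
D→A→H→F→N: 38+20+31+27 = 116
D→A→F→N→H: 38+21+27+21 = 107
D→A→F→H→N: 38+21+31+21 = 111
D→N→A→H→F: 28+17+20+31 = 96
D→N→A→F→H: 28+17+21+31 = 97
D→N→H→A→F: 28+21+20+21 = 90
D→N→H→F→A: 28+21+31+21 = 101
D→N→F→A→H: 28+27+21+20 = 96
D→N→F→H→A: 28+27+31+20 = 106
D→H→A→N→F: 24+20+17+27 = 88
D→H→A→F→N: 24+20+21+27 = 92
… (10 more)
D→F→A→N→H: 20+21+17+21 = 79  ← best
The minimum is 79.
One shortest path: D → F → A → N → H.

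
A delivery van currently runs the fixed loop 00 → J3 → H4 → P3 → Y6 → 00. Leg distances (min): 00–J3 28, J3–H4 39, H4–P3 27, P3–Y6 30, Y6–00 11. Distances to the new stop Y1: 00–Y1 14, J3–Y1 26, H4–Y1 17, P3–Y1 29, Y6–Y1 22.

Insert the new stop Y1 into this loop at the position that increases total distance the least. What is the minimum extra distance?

Adding 4 min by placing Y1 on the J3–H4 leg.

Insertion cost between consecutive stops i–j is d(i,Y1) + d(Y1,j) − d(i,j):
  between 00 and J3: 14 + 26 − 28 = 12
  between J3 and H4: 26 + 17 − 39 = 4
  between H4 and P3: 17 + 29 − 27 = 19
  between P3 and Y6: 29 + 22 − 30 = 21
  between Y6 and 00: 22 + 14 − 11 = 25
Cheapest insertion is between J3 and H4, adding 4.
New total = 135 + 4 = 139.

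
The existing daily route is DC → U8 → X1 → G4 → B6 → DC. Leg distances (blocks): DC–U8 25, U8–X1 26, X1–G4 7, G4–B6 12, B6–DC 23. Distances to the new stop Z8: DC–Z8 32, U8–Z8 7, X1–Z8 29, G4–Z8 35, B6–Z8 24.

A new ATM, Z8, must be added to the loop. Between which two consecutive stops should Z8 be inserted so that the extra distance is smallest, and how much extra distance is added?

+10 blocks — insert Z8 between U8 and X1.

Insertion cost between consecutive stops i–j is d(i,Z8) + d(Z8,j) − d(i,j):
  between DC and U8: 32 + 7 − 25 = 14
  between U8 and X1: 7 + 29 − 26 = 10
  between X1 and G4: 29 + 35 − 7 = 57
  between G4 and B6: 35 + 24 − 12 = 47
  between B6 and DC: 24 + 32 − 23 = 33
Cheapest insertion is between U8 and X1, adding 10.
New total = 93 + 10 = 103.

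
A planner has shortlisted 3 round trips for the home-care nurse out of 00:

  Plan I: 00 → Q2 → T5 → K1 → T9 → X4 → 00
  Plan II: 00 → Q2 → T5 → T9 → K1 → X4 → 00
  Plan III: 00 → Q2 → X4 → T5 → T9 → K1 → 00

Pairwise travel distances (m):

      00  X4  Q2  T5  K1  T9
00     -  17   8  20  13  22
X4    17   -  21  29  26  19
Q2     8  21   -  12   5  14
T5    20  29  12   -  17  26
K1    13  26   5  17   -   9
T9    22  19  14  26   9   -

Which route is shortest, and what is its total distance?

Plan I: 8 + 12 + 17 + 9 + 19 + 17 = 82
Plan II: 8 + 12 + 26 + 9 + 26 + 17 = 98
Plan III: 8 + 21 + 29 + 26 + 9 + 13 = 106

Shortest is Plan I, total 82 m.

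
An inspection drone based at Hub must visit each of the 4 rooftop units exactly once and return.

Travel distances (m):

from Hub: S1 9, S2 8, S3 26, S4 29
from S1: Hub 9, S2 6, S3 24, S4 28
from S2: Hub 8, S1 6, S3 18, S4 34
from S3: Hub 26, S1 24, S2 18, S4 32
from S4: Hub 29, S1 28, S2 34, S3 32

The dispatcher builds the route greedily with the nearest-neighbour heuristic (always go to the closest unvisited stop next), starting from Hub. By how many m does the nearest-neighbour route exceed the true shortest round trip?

5 m longer than the optimal tour.

From Hub: S2=8, S1=9, S3=26, S4=29 → choose S2 (8).
From S2: S1=6, S3=18, S4=34 → choose S1 (6).
From S1: S3=24, S4=28 → choose S3 (24).
From S3: S4=32 → choose S4 (32).
NN route Hub → S2 → S1 → S3 → S4 → Hub costs 99.
Optimal: Hub → S1 → S2 → S3 → S4 → Hub costs 94 (by enumerating all 12 distinct tours).
Excess = 99 − 94 = 5.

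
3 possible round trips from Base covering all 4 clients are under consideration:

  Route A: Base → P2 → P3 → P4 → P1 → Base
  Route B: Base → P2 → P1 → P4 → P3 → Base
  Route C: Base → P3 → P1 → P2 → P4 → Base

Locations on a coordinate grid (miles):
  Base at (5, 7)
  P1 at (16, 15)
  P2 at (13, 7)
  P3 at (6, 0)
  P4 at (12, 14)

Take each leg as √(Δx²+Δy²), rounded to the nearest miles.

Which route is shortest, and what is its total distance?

Route A: 8 + 10 + 15 + 4 + 14 = 51
Route B: 8 + 9 + 4 + 15 + 7 = 43
Route C: 7 + 18 + 9 + 7 + 10 = 51

Shortest is Route B, total 43 miles.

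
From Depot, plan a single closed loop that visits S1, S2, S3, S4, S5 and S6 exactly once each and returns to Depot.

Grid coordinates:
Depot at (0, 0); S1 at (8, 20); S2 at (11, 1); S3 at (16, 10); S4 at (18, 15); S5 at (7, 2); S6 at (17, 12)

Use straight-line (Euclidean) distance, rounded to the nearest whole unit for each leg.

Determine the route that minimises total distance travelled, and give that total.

Minimum total distance: 59.

There are 360 distinct closed tours to check (reversals are equivalent).
Depot-S1-S2-S3-S4-S5-S6-Depot: 22+19+10+5+17+14+21 = 108
Depot-S1-S2-S3-S4-S6-S5-Depot: 22+19+10+5+3+14+7 = 80
Depot-S1-S2-S3-S5-S4-S6-Depot: 22+19+10+12+17+3+21 = 104
Depot-S1-S2-S3-S5-S6-S4-Depot: 22+19+10+12+14+3+23 = 103
Depot-S1-S2-S3-S6-S4-S5-Depot: 22+19+10+2+3+17+7 = 80
Depot-S1-S2-S3-S6-S5-S4-Depot: 22+19+10+2+14+17+23 = 107
Depot-S1-S2-S4-S3-S5-S6-Depot: 22+19+16+5+12+14+21 = 109
Depot-S1-S2-S4-S3-S6-S5-Depot: 22+19+16+5+2+14+7 = 85
… (352 more)
Depot-S1-S4-S6-S3-S2-S5-Depot: 22+11+3+2+10+4+7 = 59  ← best
The minimum is 59.
One optimal route: Depot → S1 → S4 → S6 → S3 → S2 → S5 → Depot (or its reverse).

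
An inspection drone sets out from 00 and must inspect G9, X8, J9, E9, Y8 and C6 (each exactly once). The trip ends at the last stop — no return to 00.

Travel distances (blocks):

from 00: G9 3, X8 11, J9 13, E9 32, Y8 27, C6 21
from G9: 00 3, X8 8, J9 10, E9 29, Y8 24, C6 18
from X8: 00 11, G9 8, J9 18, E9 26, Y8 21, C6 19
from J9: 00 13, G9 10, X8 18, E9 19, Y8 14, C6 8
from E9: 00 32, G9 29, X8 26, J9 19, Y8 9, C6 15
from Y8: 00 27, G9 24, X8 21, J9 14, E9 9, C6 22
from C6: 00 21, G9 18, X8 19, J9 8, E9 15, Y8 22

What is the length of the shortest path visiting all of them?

Minimum one-way distance = 61 blocks.

There are 6! = 720 possible orderings.
00 → G9 → X8 → J9 → E9 → Y8 → C6: 3+8+18+19+9+22 = 79
00 → G9 → X8 → J9 → E9 → C6 → Y8: 3+8+18+19+15+22 = 85
00 → G9 → X8 → J9 → Y8 → E9 → C6: 3+8+18+14+9+15 = 67
00 → G9 → X8 → J9 → Y8 → C6 → E9: 3+8+18+14+22+15 = 80
00 → G9 → X8 → J9 → C6 → E9 → Y8: 3+8+18+8+15+9 = 61
00 → G9 → X8 → J9 → C6 → Y8 → E9: 3+8+18+8+22+9 = 68
00 → G9 → X8 → E9 → J9 → Y8 → C6: 3+8+26+19+14+22 = 92
00 → G9 → X8 → E9 → J9 → C6 → Y8: 3+8+26+19+8+22 = 86
… (712 more)
The minimum is 61.
One shortest path: 00 → G9 → X8 → J9 → C6 → E9 → Y8.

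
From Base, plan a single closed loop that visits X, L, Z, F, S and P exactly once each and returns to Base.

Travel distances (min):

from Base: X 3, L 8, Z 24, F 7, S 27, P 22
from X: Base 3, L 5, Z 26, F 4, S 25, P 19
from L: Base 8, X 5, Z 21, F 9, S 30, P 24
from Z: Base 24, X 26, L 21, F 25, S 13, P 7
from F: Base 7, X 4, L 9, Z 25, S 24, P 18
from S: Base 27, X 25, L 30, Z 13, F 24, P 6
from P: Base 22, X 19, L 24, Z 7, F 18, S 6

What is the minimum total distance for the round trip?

Shortest round trip = 73 min.

Base→X→L→Z→F→S→P→Base: 3+5+21+25+24+6+22 = 106
Base→X→L→Z→F→P→S→Base: 3+5+21+25+18+6+27 = 105
Base→X→L→Z→S→F→P→Base: 3+5+21+13+24+18+22 = 106
Base→X→L→Z→S→P→F→Base: 3+5+21+13+6+18+7 = 73
Base→X→L→Z→P→F→S→Base: 3+5+21+7+18+24+27 = 105
Base→X→L→Z→P→S→F→Base: 3+5+21+7+6+24+7 = 73
Base→X→L→F→Z→S→P→Base: 3+5+9+25+13+6+22 = 83
Base→X→L→F→Z→P→S→Base: 3+5+9+25+7+6+27 = 82
… (352 more)
The minimum is 73.
One optimal route: Base → X → L → Z → S → P → F → Base (or its reverse).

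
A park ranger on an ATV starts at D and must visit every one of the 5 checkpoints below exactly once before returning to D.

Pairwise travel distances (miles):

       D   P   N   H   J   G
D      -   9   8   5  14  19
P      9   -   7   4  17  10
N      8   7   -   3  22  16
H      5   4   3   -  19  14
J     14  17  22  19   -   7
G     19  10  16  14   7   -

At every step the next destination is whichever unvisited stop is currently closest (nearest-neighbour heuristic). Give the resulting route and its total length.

D → [H:5 / N:8 / P:9 / J:14 / G:19] → H (5)
H → [N:3 / P:4 / G:14 / J:19] → N (3)
N → [P:7 / G:16 / J:22] → P (7)
P → [G:10 / J:17] → G (10)
G → [J:7] → J (7)
Return J→D: 14.
Total = 5 + 3 + 7 + 10 + 7 + 14 = 46.

Nearest-neighbour total = 46 miles; route D → H → N → P → G → J → D.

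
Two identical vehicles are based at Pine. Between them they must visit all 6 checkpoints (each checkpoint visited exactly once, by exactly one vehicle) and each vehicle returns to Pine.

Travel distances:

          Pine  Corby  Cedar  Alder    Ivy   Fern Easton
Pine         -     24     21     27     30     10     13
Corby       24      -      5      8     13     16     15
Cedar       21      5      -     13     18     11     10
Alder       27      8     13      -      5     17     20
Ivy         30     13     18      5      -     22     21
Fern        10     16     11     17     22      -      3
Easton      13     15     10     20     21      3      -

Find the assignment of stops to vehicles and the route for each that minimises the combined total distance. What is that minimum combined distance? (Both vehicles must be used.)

Try each way of splitting the stops between the two vehicles (each non-empty) and, for each split, find the best tour for each vehicle:
  {Corby} + {Cedar, Alder, Ivy, Fern, Easton}: 48 + 71 = 119
  {Cedar} + {Corby, Alder, Ivy, Fern, Easton}: 42 + 71 = 113
  {Corby, Cedar} + {Alder, Ivy, Fern, Easton}: 50 + 66 = 116
  {Alder} + {Corby, Cedar, Ivy, Fern, Easton}: 54 + 71 = 125
  {Corby, Alder} + {Cedar, Ivy, Fern, Easton}: 59 + 71 = 130
  {Cedar, Alder} + {Corby, Ivy, Fern, Easton}: 61 + 71 = 132
  … (31 splits in total)
  {Fern} + {Corby, Cedar, Alder, Ivy, Easton}: 20 + 71 = 91  ← best
Best: vehicle 1 Pine → Fern → Pine = 20; vehicle 2 Pine → Ivy → Alder → Corby → Cedar → Easton → Pine = 71; combined 91.

Minimum combined distance: 91.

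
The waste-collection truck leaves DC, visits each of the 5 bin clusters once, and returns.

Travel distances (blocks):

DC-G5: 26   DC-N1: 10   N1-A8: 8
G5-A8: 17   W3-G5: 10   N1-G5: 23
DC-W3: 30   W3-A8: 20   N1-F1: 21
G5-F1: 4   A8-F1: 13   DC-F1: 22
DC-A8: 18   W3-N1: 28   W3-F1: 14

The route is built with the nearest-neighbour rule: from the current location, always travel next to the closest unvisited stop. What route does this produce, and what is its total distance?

DC → [N1:10 / A8:18 / F1:22 / G5:26 / W3:30] → N1 (10)
N1 → [A8:8 / F1:21 / G5:23 / W3:28] → A8 (8)
A8 → [F1:13 / G5:17 / W3:20] → F1 (13)
F1 → [G5:4 / W3:14] → G5 (4)
G5 → [W3:10] → W3 (10)
Return W3→DC: 30.
Total = 10 + 8 + 13 + 4 + 10 + 30 = 75.

Nearest-neighbour total = 75 blocks; route DC → N1 → A8 → F1 → G5 → W3 → DC.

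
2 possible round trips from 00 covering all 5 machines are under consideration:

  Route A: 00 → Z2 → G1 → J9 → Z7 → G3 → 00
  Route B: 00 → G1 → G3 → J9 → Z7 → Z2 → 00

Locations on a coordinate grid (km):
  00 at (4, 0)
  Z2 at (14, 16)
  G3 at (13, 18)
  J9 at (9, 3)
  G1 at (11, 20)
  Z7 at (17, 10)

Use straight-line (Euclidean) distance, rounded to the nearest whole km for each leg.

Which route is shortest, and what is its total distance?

Shortest is Route B, total 77 km.

Route A: 19 + 5 + 17 + 11 + 9 + 20 = 81
Route B: 21 + 3 + 16 + 11 + 7 + 19 = 77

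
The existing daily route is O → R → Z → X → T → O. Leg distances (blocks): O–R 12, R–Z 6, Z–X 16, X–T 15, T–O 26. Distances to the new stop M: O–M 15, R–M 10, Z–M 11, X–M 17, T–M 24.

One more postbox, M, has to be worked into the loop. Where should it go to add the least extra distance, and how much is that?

Insertion cost between consecutive stops i–j is d(i,M) + d(M,j) − d(i,j):
  between O and R: 15 + 10 − 12 = 13
  between R and Z: 10 + 11 − 6 = 15
  between Z and X: 11 + 17 − 16 = 12
  between X and T: 17 + 24 − 15 = 26
  between T and O: 24 + 15 − 26 = 13
Cheapest insertion is between Z and X, adding 12.
New total = 75 + 12 = 87.

Adding 12 blocks by placing M on the Z–X leg.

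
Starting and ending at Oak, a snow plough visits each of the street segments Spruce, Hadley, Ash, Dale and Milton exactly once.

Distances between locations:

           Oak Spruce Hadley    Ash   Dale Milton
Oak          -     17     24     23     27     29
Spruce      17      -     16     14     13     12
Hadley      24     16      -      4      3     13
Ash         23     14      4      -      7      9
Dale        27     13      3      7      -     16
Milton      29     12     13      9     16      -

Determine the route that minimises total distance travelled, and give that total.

Oak - Spruce - Hadley - Ash - Dale - Milton - Oak: 17+16+4+7+16+29 = 89
Oak - Spruce - Hadley - Ash - Milton - Dale - Oak: 17+16+4+9+16+27 = 89
Oak - Spruce - Hadley - Dale - Ash - Milton - Oak: 17+16+3+7+9+29 = 81
Oak - Spruce - Hadley - Dale - Milton - Ash - Oak: 17+16+3+16+9+23 = 84
Oak - Spruce - Hadley - Milton - Ash - Dale - Oak: 17+16+13+9+7+27 = 89
Oak - Spruce - Hadley - Milton - Dale - Ash - Oak: 17+16+13+16+7+23 = 92
Oak - Spruce - Ash - Hadley - Dale - Milton - Oak: 17+14+4+3+16+29 = 83
Oak - Spruce - Ash - Hadley - Milton - Dale - Oak: 17+14+4+13+16+27 = 91
Oak - Spruce - Ash - Dale - Hadley - Milton - Oak: 17+14+7+3+13+29 = 83
Oak - Spruce - Ash - Dale - Milton - Hadley - Oak: 17+14+7+16+13+24 = 91
Oak - Spruce - Ash - Milton - Hadley - Dale - Oak: 17+14+9+13+3+27 = 83
Oak - Spruce - Ash - Milton - Dale - Hadley - Oak: 17+14+9+16+3+24 = 83
Oak - Spruce - Dale - Hadley - Ash - Milton - Oak: 17+13+3+4+9+29 = 75
Oak - Spruce - Dale - Hadley - Milton - Ash - Oak: 17+13+3+13+9+23 = 78
… (46 more)
Oak - Spruce - Milton - Ash - Hadley - Dale - Oak: 17+12+9+4+3+27 = 72  ← best
The minimum is 72.
One optimal route: Oak → Spruce → Milton → Ash → Hadley → Dale → Oak (or its reverse).

Minimum total distance: 72.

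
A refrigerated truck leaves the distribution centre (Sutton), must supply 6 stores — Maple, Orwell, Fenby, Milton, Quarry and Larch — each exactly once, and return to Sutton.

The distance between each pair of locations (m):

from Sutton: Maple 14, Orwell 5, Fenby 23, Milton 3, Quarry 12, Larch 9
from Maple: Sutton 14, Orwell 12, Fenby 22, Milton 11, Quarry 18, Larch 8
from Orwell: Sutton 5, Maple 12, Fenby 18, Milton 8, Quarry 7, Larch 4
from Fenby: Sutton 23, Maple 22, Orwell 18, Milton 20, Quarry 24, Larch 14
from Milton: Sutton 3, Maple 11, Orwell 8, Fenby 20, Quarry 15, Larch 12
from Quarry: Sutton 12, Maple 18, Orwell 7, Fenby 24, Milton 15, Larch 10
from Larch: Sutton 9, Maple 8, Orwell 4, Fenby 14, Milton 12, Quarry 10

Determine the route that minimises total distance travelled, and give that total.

Minimum total distance: 72 m.

With 6 stops there are 6!/2 = 360 distinct round trips (a route and its reverse cost the same).
Sutton - Maple - Orwell - Fenby - Milton - Quarry - Larch - Sutton: 14+12+18+20+15+10+9 = 98
Sutton - Maple - Orwell - Fenby - Milton - Larch - Quarry - Sutton: 14+12+18+20+12+10+12 = 98
Sutton - Maple - Orwell - Fenby - Quarry - Milton - Larch - Sutton: 14+12+18+24+15+12+9 = 104
Sutton - Maple - Orwell - Fenby - Quarry - Larch - Milton - Sutton: 14+12+18+24+10+12+3 = 93
Sutton - Maple - Orwell - Fenby - Larch - Milton - Quarry - Sutton: 14+12+18+14+12+15+12 = 97
Sutton - Maple - Orwell - Fenby - Larch - Quarry - Milton - Sutton: 14+12+18+14+10+15+3 = 86
Sutton - Maple - Orwell - Milton - Fenby - Quarry - Larch - Sutton: 14+12+8+20+24+10+9 = 97
Sutton - Maple - Orwell - Milton - Fenby - Larch - Quarry - Sutton: 14+12+8+20+14+10+12 = 90
… (352 more)
Sutton - Orwell - Quarry - Fenby - Larch - Maple - Milton - Sutton: 5+7+24+14+8+11+3 = 72  ← best
The minimum is 72.
One optimal route: Sutton → Orwell → Quarry → Fenby → Larch → Maple → Milton → Sutton (or its reverse).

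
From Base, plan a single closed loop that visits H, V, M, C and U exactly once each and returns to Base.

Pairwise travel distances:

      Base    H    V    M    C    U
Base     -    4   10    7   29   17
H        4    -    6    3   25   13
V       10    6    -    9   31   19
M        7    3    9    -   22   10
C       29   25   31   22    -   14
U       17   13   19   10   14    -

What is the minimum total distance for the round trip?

Shortest round trip = 72.

With 5 stops there are 5!/2 = 60 distinct round trips (a route and its reverse cost the same).
Base - H - V - M - C - U - Base: 4+6+9+22+14+17 = 72
Base - H - V - M - U - C - Base: 4+6+9+10+14+29 = 72
Base - H - V - C - M - U - Base: 4+6+31+22+10+17 = 90
Base - H - V - C - U - M - Base: 4+6+31+14+10+7 = 72
Base - H - V - U - M - C - Base: 4+6+19+10+22+29 = 90
Base - H - V - U - C - M - Base: 4+6+19+14+22+7 = 72
Base - H - M - V - C - U - Base: 4+3+9+31+14+17 = 78
Base - H - M - V - U - C - Base: 4+3+9+19+14+29 = 78
Base - H - M - C - V - U - Base: 4+3+22+31+19+17 = 96
Base - H - M - C - U - V - Base: 4+3+22+14+19+10 = 72
Base - H - M - U - V - C - Base: 4+3+10+19+31+29 = 96
Base - H - M - U - C - V - Base: 4+3+10+14+31+10 = 72
Base - H - C - V - M - U - Base: 4+25+31+9+10+17 = 96
Base - H - C - V - U - M - Base: 4+25+31+19+10+7 = 96
… (46 more)
The minimum is 72.
One optimal route: Base → H → V → M → C → U → Base (or its reverse).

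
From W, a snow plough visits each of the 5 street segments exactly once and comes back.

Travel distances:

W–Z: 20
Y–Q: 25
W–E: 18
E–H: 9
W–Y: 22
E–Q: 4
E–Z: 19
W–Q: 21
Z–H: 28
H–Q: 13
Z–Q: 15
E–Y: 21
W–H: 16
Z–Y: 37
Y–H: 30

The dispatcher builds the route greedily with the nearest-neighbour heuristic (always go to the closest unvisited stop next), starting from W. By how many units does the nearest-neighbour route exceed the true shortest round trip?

From W: H=16, E=18, Z=20, Q=21, Y=22 → choose H (16).
From H: E=9, Q=13, Z=28, Y=30 → choose E (9).
From E: Q=4, Z=19, Y=21 → choose Q (4).
From Q: Z=15, Y=25 → choose Z (15).
From Z: Y=37 → choose Y (37).
NN route W → H → E → Q → Z → Y → W costs 103.
Optimal: W → Z → Q → E → H → Y → W costs 100 (by enumerating all 60 distinct tours).
Excess = 103 − 100 = 3.

3 longer than the optimal tour.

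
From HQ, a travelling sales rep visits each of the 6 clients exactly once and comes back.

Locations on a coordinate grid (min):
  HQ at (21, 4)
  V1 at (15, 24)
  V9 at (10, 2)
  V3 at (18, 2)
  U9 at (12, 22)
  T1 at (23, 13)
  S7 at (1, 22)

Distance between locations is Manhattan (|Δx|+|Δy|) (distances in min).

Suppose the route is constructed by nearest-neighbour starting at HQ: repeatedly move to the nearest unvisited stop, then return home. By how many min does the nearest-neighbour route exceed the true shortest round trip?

HQ: V3=5, T1=11, V9=13, V1=26, U9=27, S7=38 ⇒ V3
V3: V9=8, T1=16, V1=25, U9=26, S7=37 ⇒ V9
V9: U9=22, T1=24, V1=27, S7=29 ⇒ U9
U9: V1=5, S7=11, T1=20 ⇒ V1
V1: S7=16, T1=19 ⇒ S7
S7: T1=31 ⇒ T1
NN route HQ → V3 → V9 → U9 → V1 → S7 → T1 → HQ costs 98.
Optimal: HQ → V3 → V9 → S7 → U9 → V1 → T1 → HQ costs 88 (by enumerating all 360 distinct tours).
Excess = 98 − 88 = 10.

Excess over optimum: 10 min.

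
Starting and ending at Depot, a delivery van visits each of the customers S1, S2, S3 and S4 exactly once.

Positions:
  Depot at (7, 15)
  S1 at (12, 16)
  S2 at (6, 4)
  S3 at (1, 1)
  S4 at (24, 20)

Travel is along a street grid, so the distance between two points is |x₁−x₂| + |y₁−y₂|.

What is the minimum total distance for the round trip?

Minimum total distance: 84.

Depot-S1-S2-S3-S4-Depot: 6+18+8+42+22 = 96
Depot-S1-S2-S4-S3-Depot: 6+18+34+42+20 = 120
Depot-S1-S3-S2-S4-Depot: 6+26+8+34+22 = 96
Depot-S1-S3-S4-S2-Depot: 6+26+42+34+12 = 120
Depot-S1-S4-S2-S3-Depot: 6+16+34+8+20 = 84
Depot-S1-S4-S3-S2-Depot: 6+16+42+8+12 = 84
Depot-S2-S1-S3-S4-Depot: 12+18+26+42+22 = 120
Depot-S2-S1-S4-S3-Depot: 12+18+16+42+20 = 108
Depot-S2-S3-S1-S4-Depot: 12+8+26+16+22 = 84
Depot-S2-S4-S1-S3-Depot: 12+34+16+26+20 = 108
Depot-S3-S1-S2-S4-Depot: 20+26+18+34+22 = 120
Depot-S3-S2-S1-S4-Depot: 20+8+18+16+22 = 84
The minimum is 84.
One optimal route: Depot → S1 → S4 → S2 → S3 → Depot (or its reverse).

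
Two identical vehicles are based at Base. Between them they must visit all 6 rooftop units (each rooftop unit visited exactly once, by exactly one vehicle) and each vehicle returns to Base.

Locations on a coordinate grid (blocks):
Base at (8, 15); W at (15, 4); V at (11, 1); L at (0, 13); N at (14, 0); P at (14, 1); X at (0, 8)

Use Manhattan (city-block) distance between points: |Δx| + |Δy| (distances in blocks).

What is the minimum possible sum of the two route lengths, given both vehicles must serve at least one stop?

Try each way of splitting the stops between the two vehicles (each non-empty) and, for each split, find the best tour for each vehicle:
  {W} + {V, L, N, P, X}: 36 + 58 = 94
  {V} + {W, L, N, P, X}: 34 + 60 = 94
  {W, V} + {L, N, P, X}: 42 + 58 = 100
  {L} + {W, V, N, P, X}: 20 + 60 = 80
  {W, L} + {V, N, P, X}: 52 + 58 = 110
  {V, L} + {W, N, P, X}: 50 + 60 = 110
  … (31 splits in total)
  {W, V, N, P} + {L, X}: 44 + 30 = 74  ← best
Best: vehicle 1 Base → W → N → P → V → Base = 44; vehicle 2 Base → L → X → Base = 30; combined 74.

74 blocks — the smallest possible combined total.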